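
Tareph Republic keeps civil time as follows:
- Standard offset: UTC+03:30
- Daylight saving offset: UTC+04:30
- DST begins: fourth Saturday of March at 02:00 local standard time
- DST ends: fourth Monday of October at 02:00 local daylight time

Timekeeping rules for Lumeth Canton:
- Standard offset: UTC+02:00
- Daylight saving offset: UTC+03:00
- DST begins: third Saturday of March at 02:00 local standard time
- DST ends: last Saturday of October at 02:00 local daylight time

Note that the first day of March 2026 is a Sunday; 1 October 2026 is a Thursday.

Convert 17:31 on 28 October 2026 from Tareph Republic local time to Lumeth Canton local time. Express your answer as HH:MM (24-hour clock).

1 March 2026 is a Sunday, so the first Saturday is March 7 and the fourth is March 28.
1 October 2026 is a Thursday, so the first Monday is October 5 and the fourth is October 26.
Daylight saving runs 28 March – 26 October; 28 October 2026 is outside that window, so Tareph Republic is on standard time at UTC+03:30.
17:31 Tareph Republic − 3h30m = 14:01 UTC.
1 March 2026 is a Sunday, so the first Saturday is March 7 and the third is March 21.
1 October 2026 is a Thursday, so Saturdays fall on 3, 10, 17, 24, 31; the last is October 31.
At the standard offset (UTC+02:00), 14:01 UTC + 2h = 16:01 Lumeth Canton standard time.
Daylight saving runs 21 March – 31 October; the standard-time date in Lumeth Canton, 28 October 2026, is inside that window, so Lumeth Canton is at UTC+03:00.
14:01 UTC + 3h = 17:01 Lumeth Canton.

17:01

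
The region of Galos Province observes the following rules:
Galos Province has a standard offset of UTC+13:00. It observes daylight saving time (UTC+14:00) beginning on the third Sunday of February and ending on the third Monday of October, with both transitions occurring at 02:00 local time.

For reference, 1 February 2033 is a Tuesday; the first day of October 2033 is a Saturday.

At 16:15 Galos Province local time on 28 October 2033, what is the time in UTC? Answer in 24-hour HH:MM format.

1 February 2033 is a Tuesday, so the first Sunday is February 6 and the third is February 20.
1 October 2033 is a Saturday, so the first Monday is October 3 and the third is October 17.
28 October 2033 is outside the daylight-saving period (20 February – 17 October), so Galos Province is on standard time, UTC+13:00.
16:15 local − 13h = 03:15 UTC.

03:15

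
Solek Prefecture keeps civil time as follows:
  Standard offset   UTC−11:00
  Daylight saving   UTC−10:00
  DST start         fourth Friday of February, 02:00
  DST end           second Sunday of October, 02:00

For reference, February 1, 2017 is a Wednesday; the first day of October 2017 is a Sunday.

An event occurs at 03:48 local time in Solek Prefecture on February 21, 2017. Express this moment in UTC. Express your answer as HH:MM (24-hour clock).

1 February 2017 is a Wednesday, so the first Friday is February 3 and the fourth is February 24.
1 October 2017 is a Sunday, so the first Sunday is October 1 and the second is October 8.
February 21, 2017 does not fall between 24 February and 8 October, so daylight saving is not in effect and Solek Prefecture is at UTC−11:00.
03:48 local + 11h = 14:48 UTC.

14:48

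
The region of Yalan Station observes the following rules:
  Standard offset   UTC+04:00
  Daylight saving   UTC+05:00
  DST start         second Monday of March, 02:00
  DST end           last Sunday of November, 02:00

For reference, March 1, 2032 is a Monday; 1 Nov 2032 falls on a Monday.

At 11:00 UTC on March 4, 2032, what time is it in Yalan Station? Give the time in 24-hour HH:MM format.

15:00

1 March 2032 is a Monday, so the first Monday is March 1 and the second is March 8.
1 November 2032 is a Monday, so Sundays fall on 7, 14, 21, 28; the last is November 28.
At the standard offset (UTC+04:00), 11:00 UTC + 4h = 15:00 Yalan Station standard time.
The standard-time date in Yalan Station, March 4, 2032, does not fall between 8 March and 28 November, so daylight saving is not in effect and Yalan Station is at UTC+04:00.
11:00 UTC + 4h = 15:00 local.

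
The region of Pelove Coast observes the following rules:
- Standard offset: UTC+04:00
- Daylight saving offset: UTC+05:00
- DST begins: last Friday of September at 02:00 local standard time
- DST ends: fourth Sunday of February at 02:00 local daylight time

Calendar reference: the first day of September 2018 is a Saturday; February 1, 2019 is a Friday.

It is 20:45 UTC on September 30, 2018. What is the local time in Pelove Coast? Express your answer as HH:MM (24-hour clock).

01:45

1 September 2018 is a Saturday, so Fridays fall on 7, 14, 21, 28; the last is September 28.
1 February 2019 is a Friday, so the first Sunday is February 3 and the fourth is February 24.
At the standard offset (UTC+04:00), 20:45 UTC + 4h = 00:45 Pelove Coast standard time (rolling into the next day, 1 October 2018).
Daylight saving runs 28 September 2018 – 24 February 2019; the standard-time date in Pelove Coast, October 1, 2018, is inside that window, so Pelove Coast is at UTC+05:00.
20:45 UTC + 5h = 01:45 local (rolling into the next day, 1 October 2018).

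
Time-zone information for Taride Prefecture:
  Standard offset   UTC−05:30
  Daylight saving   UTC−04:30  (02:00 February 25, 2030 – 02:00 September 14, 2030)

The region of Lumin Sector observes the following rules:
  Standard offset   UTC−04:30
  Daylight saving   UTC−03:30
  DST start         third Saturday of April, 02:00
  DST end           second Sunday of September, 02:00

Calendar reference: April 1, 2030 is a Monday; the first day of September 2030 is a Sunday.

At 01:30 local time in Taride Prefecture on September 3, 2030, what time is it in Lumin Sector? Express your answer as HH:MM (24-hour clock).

Daylight saving runs 25 February – 14 September; September 3, 2030 is inside that window, so Taride Prefecture is at UTC−04:30.
01:30 Taride Prefecture + 4h30m = 06:00 UTC.
1 April 2030 is a Monday, so the first Saturday is April 6 and the third is April 20.
1 September 2030 is a Sunday, so the first Sunday is September 1 and the second is September 8.
At the standard offset (UTC−04:30), 06:00 UTC − 4h30m = 01:30 Lumin Sector standard time.
Daylight saving runs 20 April – 8 September; the standard-time date in Lumin Sector, September 3, 2030, is inside that window, so Lumin Sector is at UTC−03:30.
06:00 UTC − 3h30m = 02:30 Lumin Sector.

02:30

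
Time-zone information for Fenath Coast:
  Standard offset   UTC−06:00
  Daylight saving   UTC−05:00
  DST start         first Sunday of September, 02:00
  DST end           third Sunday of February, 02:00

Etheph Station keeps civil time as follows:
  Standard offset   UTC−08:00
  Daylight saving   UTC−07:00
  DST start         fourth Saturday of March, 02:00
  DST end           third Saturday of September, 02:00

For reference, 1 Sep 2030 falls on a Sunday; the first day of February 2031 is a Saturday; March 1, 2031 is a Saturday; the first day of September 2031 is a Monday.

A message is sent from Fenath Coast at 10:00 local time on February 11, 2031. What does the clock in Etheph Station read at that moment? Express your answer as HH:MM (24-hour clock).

1 September 2030 is a Sunday, so the first Sunday is September 1.
1 February 2031 is a Saturday, so the first Sunday is February 2 and the third is February 16.
Daylight saving runs 1 September 2030 – 16 February 2031; February 11, 2031 is inside that window, so Fenath Coast is at UTC−05:00.
10:00 Fenath Coast + 5h = 15:00 UTC.
1 March 2031 is a Saturday, so the first Saturday is March 1 and the fourth is March 22.
1 September 2031 is a Monday, so the first Saturday is September 6 and the third is September 20.
At the standard offset (UTC−08:00), 15:00 UTC − 8h = 07:00 Etheph Station standard time.
The standard-time date in Etheph Station, February 11, 2031, does not fall between 22 March and 20 September, so daylight saving is not in effect and Etheph Station is at UTC−08:00.
15:00 UTC − 8h = 07:00 Etheph Station.

07:00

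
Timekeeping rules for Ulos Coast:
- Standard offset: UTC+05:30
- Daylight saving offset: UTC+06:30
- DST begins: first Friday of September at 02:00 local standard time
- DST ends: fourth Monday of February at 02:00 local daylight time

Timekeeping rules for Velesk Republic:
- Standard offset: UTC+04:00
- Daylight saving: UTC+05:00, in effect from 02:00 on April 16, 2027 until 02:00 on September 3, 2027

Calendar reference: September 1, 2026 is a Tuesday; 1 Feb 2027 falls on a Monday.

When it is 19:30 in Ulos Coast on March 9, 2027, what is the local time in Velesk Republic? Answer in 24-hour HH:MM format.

1 September 2026 is a Tuesday, so the first Friday is September 4.
1 February 2027 is a Monday, so the first Monday is February 1 and the fourth is February 22.
March 9, 2027 does not fall between 4 September 2026 and 22 February 2027, so daylight saving is not in effect and Ulos Coast is at UTC+05:30.
19:30 Ulos Coast − 5h30m = 14:00 UTC.
At the standard offset (UTC+04:00), 14:00 UTC + 4h = 18:00 Velesk Republic standard time.
The standard-time date in Velesk Republic, March 9, 2027, is outside the daylight-saving period (16 April – 3 September), so Velesk Republic is on standard time, UTC+04:00.
14:00 UTC + 4h = 18:00 Velesk Republic.

18:00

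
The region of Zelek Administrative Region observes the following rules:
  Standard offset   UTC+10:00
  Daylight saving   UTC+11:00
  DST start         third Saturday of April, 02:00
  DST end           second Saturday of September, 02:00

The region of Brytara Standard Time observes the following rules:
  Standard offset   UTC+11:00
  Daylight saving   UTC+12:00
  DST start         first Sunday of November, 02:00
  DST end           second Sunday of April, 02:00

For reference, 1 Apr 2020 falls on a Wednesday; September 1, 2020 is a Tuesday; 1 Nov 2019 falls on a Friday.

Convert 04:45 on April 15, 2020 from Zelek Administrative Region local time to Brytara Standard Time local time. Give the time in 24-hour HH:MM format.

1 April 2020 is a Wednesday, so the first Saturday is April 4 and the third is April 18.
1 September 2020 is a Tuesday, so the first Saturday is September 5 and the second is September 12.
April 15, 2020 is outside the daylight-saving period (18 April – 12 September), so Zelek Administrative Region is on standard time, UTC+10:00.
04:45 Zelek Administrative Region − 10h = 18:45 UTC (rolling into the previous day, 14 April 2020).
1 November 2019 is a Friday, so the first Sunday is November 3.
1 April 2020 is a Wednesday, so the first Sunday is April 5 and the second is April 12.
At the standard offset (UTC+11:00), 18:45 UTC + 11h = 05:45 Brytara Standard Time standard time (rolling into the next day, 15 April 2020).
The standard-time date in Brytara Standard Time, April 15, 2020, does not fall between 3 November 2019 and 12 April 2020, so daylight saving is not in effect and Brytara Standard Time is at UTC+11:00.
18:45 UTC + 11h = 05:45 Brytara Standard Time (rolling into the next day, 15 April 2020).

05:45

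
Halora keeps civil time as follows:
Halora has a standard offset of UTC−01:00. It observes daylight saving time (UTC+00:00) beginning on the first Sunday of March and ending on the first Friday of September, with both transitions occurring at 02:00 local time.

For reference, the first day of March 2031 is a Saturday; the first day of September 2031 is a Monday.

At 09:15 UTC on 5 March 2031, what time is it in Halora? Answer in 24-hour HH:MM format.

09:15

1 March 2031 is a Saturday, so the first Sunday is March 2.
1 September 2031 is a Monday, so the first Friday is September 5.
At the standard offset (UTC−01:00), 09:15 UTC − 1h = 08:15 Halora standard time.
The standard-time date in Halora, 5 March 2031, falls between 2 March and 5 September, so daylight saving is in effect and Halora is at UTC+00:00.
09:15 UTC + 0h = 09:15 local.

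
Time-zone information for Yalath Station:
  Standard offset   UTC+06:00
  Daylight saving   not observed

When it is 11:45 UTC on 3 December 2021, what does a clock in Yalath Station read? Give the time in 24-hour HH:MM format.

Yalath Station stays on UTC+06:00 all year.
11:45 UTC + 6h = 17:45 local.

17:45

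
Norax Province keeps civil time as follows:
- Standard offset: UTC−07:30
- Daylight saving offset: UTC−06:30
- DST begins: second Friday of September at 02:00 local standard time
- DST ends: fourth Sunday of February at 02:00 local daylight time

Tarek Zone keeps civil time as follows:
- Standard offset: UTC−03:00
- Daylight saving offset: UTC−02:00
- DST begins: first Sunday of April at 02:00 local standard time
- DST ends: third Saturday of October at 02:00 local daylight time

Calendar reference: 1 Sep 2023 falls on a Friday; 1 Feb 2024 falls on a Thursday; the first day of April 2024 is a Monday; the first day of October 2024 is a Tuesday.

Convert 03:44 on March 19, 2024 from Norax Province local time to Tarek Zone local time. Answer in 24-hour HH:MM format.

08:14

1 September 2023 is a Friday, so the first Friday is September 1 and the second is September 8.
1 February 2024 is a Thursday, so the first Sunday is February 4 and the fourth is February 25.
March 19, 2024 does not fall between 8 September 2023 and 25 February 2024, so daylight saving is not in effect and Norax Province is at UTC−07:30.
03:44 Norax Province + 7h30m = 11:14 UTC.
1 April 2024 is a Monday, so the first Sunday is April 7.
1 October 2024 is a Tuesday, so the first Saturday is October 5 and the third is October 19.
At the standard offset (UTC−03:00), 11:14 UTC − 3h = 08:14 Tarek Zone standard time.
The standard-time date in Tarek Zone, March 19, 2024, is outside the daylight-saving period (7 April – 19 October), so Tarek Zone is on standard time, UTC−03:00.
11:14 UTC − 3h = 08:14 Tarek Zone.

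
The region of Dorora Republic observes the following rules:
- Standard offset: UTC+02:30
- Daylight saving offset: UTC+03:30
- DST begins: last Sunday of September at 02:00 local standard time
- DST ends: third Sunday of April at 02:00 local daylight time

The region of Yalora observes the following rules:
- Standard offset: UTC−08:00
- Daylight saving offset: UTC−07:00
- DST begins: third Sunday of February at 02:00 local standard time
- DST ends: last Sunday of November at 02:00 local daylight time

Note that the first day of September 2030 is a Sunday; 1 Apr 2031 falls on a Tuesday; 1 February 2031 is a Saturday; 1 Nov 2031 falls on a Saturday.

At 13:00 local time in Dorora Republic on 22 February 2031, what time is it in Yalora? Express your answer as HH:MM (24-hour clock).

1 September 2030 is a Sunday, so Sundays fall on 1, 8, 15, 22, 29; the last is September 29.
1 April 2031 is a Tuesday, so the first Sunday is April 6 and the third is April 20.
22 February 2031 lies within the daylight-saving period (29 September 2030 – 20 April 2031), so Dorora Republic is on daylight time, UTC+03:30.
13:00 Dorora Republic − 3h30m = 09:30 UTC.
1 February 2031 is a Saturday, so the first Sunday is February 2 and the third is February 16.
1 November 2031 is a Saturday, so Sundays fall on 2, 9, 16, 23, 30; the last is November 30.
At the standard offset (UTC−08:00), 09:30 UTC − 8h = 01:30 Yalora standard time.
The standard-time date in Yalora, 22 February 2031, lies within the daylight-saving period (16 February – 30 November), so Yalora is on daylight time, UTC−07:00.
09:30 UTC − 7h = 02:30 Yalora.

02:30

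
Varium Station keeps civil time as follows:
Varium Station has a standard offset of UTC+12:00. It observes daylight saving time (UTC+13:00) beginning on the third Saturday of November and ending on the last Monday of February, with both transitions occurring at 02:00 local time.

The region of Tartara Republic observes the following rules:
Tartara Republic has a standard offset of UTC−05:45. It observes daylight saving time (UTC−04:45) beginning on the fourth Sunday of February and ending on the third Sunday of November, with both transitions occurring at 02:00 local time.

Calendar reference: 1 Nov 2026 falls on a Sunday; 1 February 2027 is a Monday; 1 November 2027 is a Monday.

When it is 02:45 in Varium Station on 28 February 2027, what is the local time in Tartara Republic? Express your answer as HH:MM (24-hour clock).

1 November 2026 is a Sunday, so the first Saturday is November 7 and the third is November 21.
1 February 2027 is a Monday, so Mondays fall on 1, 8, 15, 22; the last is February 22.
28 February 2027 is outside the daylight-saving period (21 November 2026 – 22 February 2027), so Varium Station is on standard time, UTC+12:00.
02:45 Varium Station − 12h = 14:45 UTC (rolling into the previous day, 27 February 2027).
1 February 2027 is a Monday, so the first Sunday is February 7 and the fourth is February 28.
1 November 2027 is a Monday, so the first Sunday is November 7 and the third is November 21.
At the standard offset (UTC−05:45), 14:45 UTC − 5h45m = 09:00 Tartara Republic standard time.
The standard-time date in Tartara Republic, 27 February 2027, does not fall between 28 February and 21 November, so daylight saving is not in effect and Tartara Republic is at UTC−05:45.
14:45 UTC − 5h45m = 09:00 Tartara Republic.

09:00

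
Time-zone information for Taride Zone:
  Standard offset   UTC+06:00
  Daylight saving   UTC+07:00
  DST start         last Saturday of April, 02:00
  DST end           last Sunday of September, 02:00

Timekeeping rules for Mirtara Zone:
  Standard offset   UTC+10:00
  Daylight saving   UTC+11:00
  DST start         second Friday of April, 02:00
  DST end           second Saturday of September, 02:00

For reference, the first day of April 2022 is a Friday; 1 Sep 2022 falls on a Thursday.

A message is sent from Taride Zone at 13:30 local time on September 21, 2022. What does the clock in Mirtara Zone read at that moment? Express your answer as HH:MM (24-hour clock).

1 April 2022 is a Friday, so Saturdays fall on 2, 9, 16, 23, 30; the last is April 30.
1 September 2022 is a Thursday, so Sundays fall on 4, 11, 18, 25; the last is September 25.
Daylight saving runs 30 April – 25 September; September 21, 2022 is inside that window, so Taride Zone is at UTC+07:00.
13:30 Taride Zone − 7h = 06:30 UTC.
1 April 2022 is a Friday, so the first Friday is April 1 and the second is April 8.
1 September 2022 is a Thursday, so the first Saturday is September 3 and the second is September 10.
At the standard offset (UTC+10:00), 06:30 UTC + 10h = 16:30 Mirtara Zone standard time.
The standard-time date in Mirtara Zone, September 21, 2022, does not fall between 8 April and 10 September, so daylight saving is not in effect and Mirtara Zone is at UTC+10:00.
06:30 UTC + 10h = 16:30 Mirtara Zone.

16:30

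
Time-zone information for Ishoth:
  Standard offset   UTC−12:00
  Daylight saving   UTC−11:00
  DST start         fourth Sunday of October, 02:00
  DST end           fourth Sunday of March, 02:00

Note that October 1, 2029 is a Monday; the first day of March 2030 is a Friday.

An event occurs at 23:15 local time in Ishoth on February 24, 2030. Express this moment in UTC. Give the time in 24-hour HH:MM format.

1 October 2029 is a Monday, so the first Sunday is October 7 and the fourth is October 28.
1 March 2030 is a Friday, so the first Sunday is March 3 and the fourth is March 24.
Daylight saving runs 28 October 2029 – 24 March 2030; February 24, 2030 is inside that window, so Ishoth is at UTC−11:00.
23:15 local + 11h = 10:15 UTC (rolling into the next day, 25 February 2030).

10:15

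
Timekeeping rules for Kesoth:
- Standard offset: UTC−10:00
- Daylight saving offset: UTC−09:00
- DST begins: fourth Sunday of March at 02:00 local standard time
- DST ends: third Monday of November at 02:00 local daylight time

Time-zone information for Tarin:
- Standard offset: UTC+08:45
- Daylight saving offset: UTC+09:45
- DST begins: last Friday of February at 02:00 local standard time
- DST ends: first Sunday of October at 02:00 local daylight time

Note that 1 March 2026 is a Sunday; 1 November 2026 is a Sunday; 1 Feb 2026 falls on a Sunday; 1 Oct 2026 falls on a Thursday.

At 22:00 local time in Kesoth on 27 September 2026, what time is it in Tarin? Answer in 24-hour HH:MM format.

16:45

1 March 2026 is a Sunday, so the first Sunday is March 1 and the fourth is March 22.
1 November 2026 is a Sunday, so the first Monday is November 2 and the third is November 16.
27 September 2026 lies within the daylight-saving period (22 March – 16 November), so Kesoth is on daylight time, UTC−09:00.
22:00 Kesoth + 9h = 07:00 UTC (rolling into the next day, 28 September 2026).
1 February 2026 is a Sunday, so Fridays fall on 6, 13, 20, 27; the last is February 27.
1 October 2026 is a Thursday, so the first Sunday is October 4.
At the standard offset (UTC+08:45), 07:00 UTC + 8h45m = 15:45 Tarin standard time.
The standard-time date in Tarin, 28 September 2026, lies within the daylight-saving period (27 February – 4 October), so Tarin is on daylight time, UTC+09:45.
07:00 UTC + 9h45m = 16:45 Tarin.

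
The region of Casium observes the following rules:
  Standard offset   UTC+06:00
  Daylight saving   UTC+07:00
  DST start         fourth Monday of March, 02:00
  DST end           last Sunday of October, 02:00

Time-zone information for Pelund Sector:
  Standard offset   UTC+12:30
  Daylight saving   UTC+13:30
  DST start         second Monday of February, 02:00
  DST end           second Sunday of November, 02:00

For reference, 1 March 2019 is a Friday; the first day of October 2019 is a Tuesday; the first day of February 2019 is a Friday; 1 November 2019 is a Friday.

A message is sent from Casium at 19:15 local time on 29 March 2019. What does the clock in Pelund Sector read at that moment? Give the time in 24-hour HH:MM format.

1 March 2019 is a Friday, so the first Monday is March 4 and the fourth is March 25.
1 October 2019 is a Tuesday, so Sundays fall on 6, 13, 20, 27; the last is October 27.
29 March 2019 falls between 25 March and 27 October, so daylight saving is in effect and Casium is at UTC+07:00.
19:15 Casium − 7h = 12:15 UTC.
1 February 2019 is a Friday, so the first Monday is February 4 and the second is February 11.
1 November 2019 is a Friday, so the first Sunday is November 3 and the second is November 10.
At the standard offset (UTC+12:30), 12:15 UTC + 12h30m = 00:45 Pelund Sector standard time (rolling into the next day, 30 March 2019).
The standard-time date in Pelund Sector, 30 March 2019, falls between 11 February and 10 November, so daylight saving is in effect and Pelund Sector is at UTC+13:30.
12:15 UTC + 13h30m = 01:45 Pelund Sector (rolling into the next day, 30 March 2019).

01:45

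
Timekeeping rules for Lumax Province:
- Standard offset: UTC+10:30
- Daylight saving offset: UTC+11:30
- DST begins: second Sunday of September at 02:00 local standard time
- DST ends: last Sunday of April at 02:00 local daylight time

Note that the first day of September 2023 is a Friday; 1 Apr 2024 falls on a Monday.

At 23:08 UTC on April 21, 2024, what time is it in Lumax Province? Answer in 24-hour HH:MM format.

10:38

1 September 2023 is a Friday, so the first Sunday is September 3 and the second is September 10.
1 April 2024 is a Monday, so Sundays fall on 7, 14, 21, 28; the last is April 28.
At the standard offset (UTC+10:30), 23:08 UTC + 10h30m = 09:38 Lumax Province standard time (rolling into the next day, 22 April 2024).
The standard-time date in Lumax Province, April 22, 2024, lies within the daylight-saving period (10 September 2023 – 28 April 2024), so Lumax Province is on daylight time, UTC+11:30.
23:08 UTC + 11h30m = 10:38 local (rolling into the next day, 22 April 2024).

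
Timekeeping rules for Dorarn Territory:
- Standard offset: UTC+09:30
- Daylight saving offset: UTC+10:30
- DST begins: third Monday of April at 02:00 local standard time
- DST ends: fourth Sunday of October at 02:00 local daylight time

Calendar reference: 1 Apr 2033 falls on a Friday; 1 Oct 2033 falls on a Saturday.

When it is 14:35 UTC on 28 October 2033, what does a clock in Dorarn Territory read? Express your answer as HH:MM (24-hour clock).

00:05

1 April 2033 is a Friday, so the first Monday is April 4 and the third is April 18.
1 October 2033 is a Saturday, so the first Sunday is October 2 and the fourth is October 23.
At the standard offset (UTC+09:30), 14:35 UTC + 9h30m = 00:05 Dorarn Territory standard time (rolling into the next day, 29 October 2033).
The standard-time date in Dorarn Territory, 29 October 2033, does not fall between 18 April and 23 October, so daylight saving is not in effect and Dorarn Territory is at UTC+09:30.
14:35 UTC + 9h30m = 00:05 local (rolling into the next day, 29 October 2033).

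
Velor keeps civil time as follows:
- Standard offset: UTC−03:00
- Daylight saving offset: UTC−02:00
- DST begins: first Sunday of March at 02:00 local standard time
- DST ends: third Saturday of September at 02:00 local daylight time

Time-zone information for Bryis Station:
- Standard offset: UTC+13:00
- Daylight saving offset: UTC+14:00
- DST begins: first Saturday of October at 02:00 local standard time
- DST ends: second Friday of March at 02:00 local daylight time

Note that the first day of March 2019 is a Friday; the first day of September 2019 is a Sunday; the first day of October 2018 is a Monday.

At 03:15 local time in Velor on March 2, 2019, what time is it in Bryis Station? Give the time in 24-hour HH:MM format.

20:15

1 March 2019 is a Friday, so the first Sunday is March 3.
1 September 2019 is a Sunday, so the first Saturday is September 7 and the third is September 21.
March 2, 2019 is outside the daylight-saving period (3 March – 21 September), so Velor is on standard time, UTC−03:00.
03:15 Velor + 3h = 06:15 UTC.
1 October 2018 is a Monday, so the first Saturday is October 6.
1 March 2019 is a Friday, so the first Friday is March 1 and the second is March 8.
At the standard offset (UTC+13:00), 06:15 UTC + 13h = 19:15 Bryis Station standard time.
Daylight saving runs 6 October 2018 – 8 March 2019; the standard-time date in Bryis Station, March 2, 2019, is inside that window, so Bryis Station is at UTC+14:00.
06:15 UTC + 14h = 20:15 Bryis Station.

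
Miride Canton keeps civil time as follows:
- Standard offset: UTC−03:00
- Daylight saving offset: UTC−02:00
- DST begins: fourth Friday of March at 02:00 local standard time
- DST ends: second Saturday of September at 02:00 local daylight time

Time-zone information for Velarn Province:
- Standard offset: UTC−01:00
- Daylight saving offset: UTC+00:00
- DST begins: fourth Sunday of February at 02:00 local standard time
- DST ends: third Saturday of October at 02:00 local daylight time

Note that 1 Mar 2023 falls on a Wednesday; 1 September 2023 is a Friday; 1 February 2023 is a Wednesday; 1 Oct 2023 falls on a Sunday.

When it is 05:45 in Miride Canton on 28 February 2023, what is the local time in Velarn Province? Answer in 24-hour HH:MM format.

1 March 2023 is a Wednesday, so the first Friday is March 3 and the fourth is March 24.
1 September 2023 is a Friday, so the first Saturday is September 2 and the second is September 9.
28 February 2023 is outside the daylight-saving period (24 March – 9 September), so Miride Canton is on standard time, UTC−03:00.
05:45 Miride Canton + 3h = 08:45 UTC.
1 February 2023 is a Wednesday, so the first Sunday is February 5 and the fourth is February 26.
1 October 2023 is a Sunday, so the first Saturday is October 7 and the third is October 21.
At the standard offset (UTC−01:00), 08:45 UTC − 1h = 07:45 Velarn Province standard time.
The standard-time date in Velarn Province, 28 February 2023, lies within the daylight-saving period (26 February – 21 October), so Velarn Province is on daylight time, UTC+00:00.
08:45 UTC + 0h = 08:45 Velarn Province.

08:45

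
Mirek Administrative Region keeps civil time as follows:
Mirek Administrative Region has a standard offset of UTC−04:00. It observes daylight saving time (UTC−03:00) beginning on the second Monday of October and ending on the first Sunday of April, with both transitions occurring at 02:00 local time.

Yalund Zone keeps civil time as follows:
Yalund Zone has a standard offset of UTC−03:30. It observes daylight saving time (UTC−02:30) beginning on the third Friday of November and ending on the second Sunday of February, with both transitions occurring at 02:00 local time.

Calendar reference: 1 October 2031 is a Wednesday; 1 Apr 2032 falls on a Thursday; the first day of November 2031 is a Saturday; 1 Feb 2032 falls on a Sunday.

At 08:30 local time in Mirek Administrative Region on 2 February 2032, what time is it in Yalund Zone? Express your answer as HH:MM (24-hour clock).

09:00

1 October 2031 is a Wednesday, so the first Monday is October 6 and the second is October 13.
1 April 2032 is a Thursday, so the first Sunday is April 4.
Daylight saving runs 13 October 2031 – 4 April 2032; 2 February 2032 is inside that window, so Mirek Administrative Region is at UTC−03:00.
08:30 Mirek Administrative Region + 3h = 11:30 UTC.
1 November 2031 is a Saturday, so the first Friday is November 7 and the third is November 21.
1 February 2032 is a Sunday, so the first Sunday is February 1 and the second is February 8.
At the standard offset (UTC−03:30), 11:30 UTC − 3h30m = 08:00 Yalund Zone standard time.
The standard-time date in Yalund Zone, 2 February 2032, lies within the daylight-saving period (21 November 2031 – 8 February 2032), so Yalund Zone is on daylight time, UTC−02:30.
11:30 UTC − 2h30m = 09:00 Yalund Zone.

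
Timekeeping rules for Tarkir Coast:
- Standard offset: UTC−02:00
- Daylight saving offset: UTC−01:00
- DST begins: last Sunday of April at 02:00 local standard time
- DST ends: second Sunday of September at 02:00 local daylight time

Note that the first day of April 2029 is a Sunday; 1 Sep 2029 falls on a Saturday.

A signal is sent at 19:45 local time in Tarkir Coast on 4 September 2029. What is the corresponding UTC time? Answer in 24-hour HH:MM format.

1 April 2029 is a Sunday, so Sundays fall on 1, 8, 15, 22, 29; the last is April 29.
1 September 2029 is a Saturday, so the first Sunday is September 2 and the second is September 9.
4 September 2029 lies within the daylight-saving period (29 April – 9 September), so Tarkir Coast is on daylight time, UTC−01:00.
19:45 local + 1h = 20:45 UTC.

20:45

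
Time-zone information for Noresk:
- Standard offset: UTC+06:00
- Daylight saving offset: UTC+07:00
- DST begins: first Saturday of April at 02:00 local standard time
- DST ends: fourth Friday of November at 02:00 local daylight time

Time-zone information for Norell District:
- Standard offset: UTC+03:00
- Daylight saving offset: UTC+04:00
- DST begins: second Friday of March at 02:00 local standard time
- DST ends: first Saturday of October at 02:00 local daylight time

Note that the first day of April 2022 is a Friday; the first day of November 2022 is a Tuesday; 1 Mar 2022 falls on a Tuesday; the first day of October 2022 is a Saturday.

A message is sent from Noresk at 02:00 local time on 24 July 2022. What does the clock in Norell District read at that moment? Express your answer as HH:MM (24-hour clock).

1 April 2022 is a Friday, so the first Saturday is April 2.
1 November 2022 is a Tuesday, so the first Friday is November 4 and the fourth is November 25.
24 July 2022 falls between 2 April and 25 November, so daylight saving is in effect and Noresk is at UTC+07:00.
02:00 Noresk − 7h = 19:00 UTC (rolling into the previous day, 23 July 2022).
1 March 2022 is a Tuesday, so the first Friday is March 4 and the second is March 11.
1 October 2022 is a Saturday, so the first Saturday is October 1.
At the standard offset (UTC+03:00), 19:00 UTC + 3h = 22:00 Norell District standard time.
The standard-time date in Norell District, 23 July 2022, lies within the daylight-saving period (11 March – 1 October), so Norell District is on daylight time, UTC+04:00.
19:00 UTC + 4h = 23:00 Norell District.

23:00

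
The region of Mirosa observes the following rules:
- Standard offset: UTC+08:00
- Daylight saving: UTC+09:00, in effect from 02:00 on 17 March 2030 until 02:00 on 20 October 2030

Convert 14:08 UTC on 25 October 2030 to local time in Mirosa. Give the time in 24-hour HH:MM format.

At the standard offset (UTC+08:00), 14:08 UTC + 8h = 22:08 Mirosa standard time.
Daylight saving runs 17 March – 20 October; the standard-time date in Mirosa, 25 October 2030, is outside that window, so Mirosa is on standard time at UTC+08:00.
14:08 UTC + 8h = 22:08 local.

22:08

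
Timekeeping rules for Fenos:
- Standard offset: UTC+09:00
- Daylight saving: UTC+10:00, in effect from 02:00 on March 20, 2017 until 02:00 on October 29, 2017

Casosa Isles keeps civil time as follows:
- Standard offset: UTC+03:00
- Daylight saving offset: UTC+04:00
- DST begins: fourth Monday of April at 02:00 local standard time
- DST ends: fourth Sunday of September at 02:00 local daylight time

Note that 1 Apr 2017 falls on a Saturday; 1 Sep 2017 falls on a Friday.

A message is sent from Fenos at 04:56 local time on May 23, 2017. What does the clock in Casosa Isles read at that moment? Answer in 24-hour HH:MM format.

22:56

May 23, 2017 falls between 20 March and 29 October, so daylight saving is in effect and Fenos is at UTC+10:00.
04:56 Fenos − 10h = 18:56 UTC (rolling into the previous day, 22 May 2017).
1 April 2017 is a Saturday, so the first Monday is April 3 and the fourth is April 24.
1 September 2017 is a Friday, so the first Sunday is September 3 and the fourth is September 24.
At the standard offset (UTC+03:00), 18:56 UTC + 3h = 21:56 Casosa Isles standard time.
The standard-time date in Casosa Isles, May 22, 2017, falls between 24 April and 24 September, so daylight saving is in effect and Casosa Isles is at UTC+04:00.
18:56 UTC + 4h = 22:56 Casosa Isles.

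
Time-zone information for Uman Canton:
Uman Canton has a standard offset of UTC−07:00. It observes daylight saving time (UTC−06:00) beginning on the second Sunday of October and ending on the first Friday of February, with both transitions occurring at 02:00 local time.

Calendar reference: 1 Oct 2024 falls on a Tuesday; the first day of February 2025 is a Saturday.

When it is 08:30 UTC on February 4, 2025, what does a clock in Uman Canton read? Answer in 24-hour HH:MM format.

02:30

1 October 2024 is a Tuesday, so the first Sunday is October 6 and the second is October 13.
1 February 2025 is a Saturday, so the first Friday is February 7.
At the standard offset (UTC−07:00), 08:30 UTC − 7h = 01:30 Uman Canton standard time.
The standard-time date in Uman Canton, February 4, 2025, falls between 13 October 2024 and 7 February 2025, so daylight saving is in effect and Uman Canton is at UTC−06:00.
08:30 UTC − 6h = 02:30 local.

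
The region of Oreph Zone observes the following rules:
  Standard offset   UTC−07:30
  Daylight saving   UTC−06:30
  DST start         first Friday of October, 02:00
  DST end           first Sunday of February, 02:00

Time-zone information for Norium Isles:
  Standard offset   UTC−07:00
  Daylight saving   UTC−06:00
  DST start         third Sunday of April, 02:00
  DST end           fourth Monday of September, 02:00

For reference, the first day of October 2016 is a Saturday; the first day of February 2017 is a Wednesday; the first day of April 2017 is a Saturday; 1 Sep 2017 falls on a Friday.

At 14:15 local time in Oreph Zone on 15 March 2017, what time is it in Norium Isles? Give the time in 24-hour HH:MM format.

1 October 2016 is a Saturday, so the first Friday is October 7.
1 February 2017 is a Wednesday, so the first Sunday is February 5.
Daylight saving runs 7 October 2016 – 5 February 2017; 15 March 2017 is outside that window, so Oreph Zone is on standard time at UTC−07:30.
14:15 Oreph Zone + 7h30m = 21:45 UTC.
1 April 2017 is a Saturday, so the first Sunday is April 2 and the third is April 16.
1 September 2017 is a Friday, so the first Monday is September 4 and the fourth is September 25.
At the standard offset (UTC−07:00), 21:45 UTC − 7h = 14:45 Norium Isles standard time.
The standard-time date in Norium Isles, 15 March 2017, is outside the daylight-saving period (16 April – 25 September), so Norium Isles is on standard time, UTC−07:00.
21:45 UTC − 7h = 14:45 Norium Isles.

14:45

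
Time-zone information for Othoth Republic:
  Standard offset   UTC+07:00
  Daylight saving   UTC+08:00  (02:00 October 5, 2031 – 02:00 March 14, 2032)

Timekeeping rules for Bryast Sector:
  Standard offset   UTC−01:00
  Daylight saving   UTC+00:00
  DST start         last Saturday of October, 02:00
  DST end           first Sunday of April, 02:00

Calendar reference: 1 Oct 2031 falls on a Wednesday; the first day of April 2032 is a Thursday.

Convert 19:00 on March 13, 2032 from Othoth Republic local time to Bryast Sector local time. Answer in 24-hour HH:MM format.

Daylight saving runs 5 October 2031 – 14 March 2032; March 13, 2032 is inside that window, so Othoth Republic is at UTC+08:00.
19:00 Othoth Republic − 8h = 11:00 UTC.
1 October 2031 is a Wednesday, so Saturdays fall on 4, 11, 18, 25; the last is October 25.
1 April 2032 is a Thursday, so the first Sunday is April 4.
At the standard offset (UTC−01:00), 11:00 UTC − 1h = 10:00 Bryast Sector standard time.
Daylight saving runs 25 October 2031 – 4 April 2032; the standard-time date in Bryast Sector, March 13, 2032, is inside that window, so Bryast Sector is at UTC+00:00.
11:00 UTC + 0h = 11:00 Bryast Sector.

11:00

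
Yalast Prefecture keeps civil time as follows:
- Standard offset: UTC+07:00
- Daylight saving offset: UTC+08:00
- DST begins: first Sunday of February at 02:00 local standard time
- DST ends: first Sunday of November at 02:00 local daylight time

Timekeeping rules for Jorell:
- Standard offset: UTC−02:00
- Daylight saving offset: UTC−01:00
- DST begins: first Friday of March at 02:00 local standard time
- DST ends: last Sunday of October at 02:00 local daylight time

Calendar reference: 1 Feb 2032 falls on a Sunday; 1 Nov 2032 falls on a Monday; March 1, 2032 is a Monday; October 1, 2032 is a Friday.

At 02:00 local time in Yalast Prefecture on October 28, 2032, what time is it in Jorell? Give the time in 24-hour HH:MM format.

17:00

1 February 2032 is a Sunday, so the first Sunday is February 1.
1 November 2032 is a Monday, so the first Sunday is November 7.
October 28, 2032 falls between 1 February and 7 November, so daylight saving is in effect and Yalast Prefecture is at UTC+08:00.
02:00 Yalast Prefecture − 8h = 18:00 UTC (rolling into the previous day, 27 October 2032).
1 March 2032 is a Monday, so the first Friday is March 5.
1 October 2032 is a Friday, so Sundays fall on 3, 10, 17, 24, 31; the last is October 31.
At the standard offset (UTC−02:00), 18:00 UTC − 2h = 16:00 Jorell standard time.
Daylight saving runs 5 March – 31 October; the standard-time date in Jorell, October 27, 2032, is inside that window, so Jorell is at UTC−01:00.
18:00 UTC − 1h = 17:00 Jorell.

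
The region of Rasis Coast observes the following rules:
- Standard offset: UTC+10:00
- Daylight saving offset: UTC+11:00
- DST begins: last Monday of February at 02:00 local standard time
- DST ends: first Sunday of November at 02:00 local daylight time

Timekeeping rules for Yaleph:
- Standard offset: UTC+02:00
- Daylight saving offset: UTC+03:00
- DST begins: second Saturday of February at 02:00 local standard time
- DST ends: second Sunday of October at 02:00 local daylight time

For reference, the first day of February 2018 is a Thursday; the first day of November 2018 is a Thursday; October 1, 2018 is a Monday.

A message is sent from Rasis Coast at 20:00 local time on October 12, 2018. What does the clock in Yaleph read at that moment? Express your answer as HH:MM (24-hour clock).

12:00

1 February 2018 is a Thursday, so Mondays fall on 5, 12, 19, 26; the last is February 26.
1 November 2018 is a Thursday, so the first Sunday is November 4.
October 12, 2018 falls between 26 February and 4 November, so daylight saving is in effect and Rasis Coast is at UTC+11:00.
20:00 Rasis Coast − 11h = 09:00 UTC.
1 February 2018 is a Thursday, so the first Saturday is February 3 and the second is February 10.
1 October 2018 is a Monday, so the first Sunday is October 7 and the second is October 14.
At the standard offset (UTC+02:00), 09:00 UTC + 2h = 11:00 Yaleph standard time.
The standard-time date in Yaleph, October 12, 2018, lies within the daylight-saving period (10 February – 14 October), so Yaleph is on daylight time, UTC+03:00.
09:00 UTC + 3h = 12:00 Yaleph.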